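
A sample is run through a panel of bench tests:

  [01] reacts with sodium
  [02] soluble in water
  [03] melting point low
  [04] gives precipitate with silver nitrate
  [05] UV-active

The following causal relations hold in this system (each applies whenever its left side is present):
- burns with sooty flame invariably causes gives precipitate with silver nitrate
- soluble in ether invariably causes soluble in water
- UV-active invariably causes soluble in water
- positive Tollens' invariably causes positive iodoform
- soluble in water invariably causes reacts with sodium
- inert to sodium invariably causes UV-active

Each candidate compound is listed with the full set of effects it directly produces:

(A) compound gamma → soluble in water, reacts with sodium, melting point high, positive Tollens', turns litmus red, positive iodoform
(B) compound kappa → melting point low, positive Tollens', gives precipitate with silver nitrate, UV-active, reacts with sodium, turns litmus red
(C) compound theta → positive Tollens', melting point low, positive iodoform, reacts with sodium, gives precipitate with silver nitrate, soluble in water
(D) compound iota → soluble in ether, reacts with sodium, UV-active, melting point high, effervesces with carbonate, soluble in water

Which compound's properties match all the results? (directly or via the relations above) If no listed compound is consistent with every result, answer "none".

B

Per-candidate check:
(A) compound gamma — fails on melting point low, gives precipitate with silver nitrate, UV-active (predicts melting point high, not melting point low)
(B) compound kappa — reacts with sodium yes; soluble in water yes (through UV-active → soluble in water); melting point low yes; gives precipitate with silver nitrate yes; UV-active yes
(C) compound theta — reacts with sodium yes; soluble in water yes; melting point low yes; gives precipitate with silver nitrate yes; UV-active NO
(D) compound iota — fails on melting point low, gives precipitate with silver nitrate (predicts melting point high, not melting point low)
(B) alone accounts for all the evidence.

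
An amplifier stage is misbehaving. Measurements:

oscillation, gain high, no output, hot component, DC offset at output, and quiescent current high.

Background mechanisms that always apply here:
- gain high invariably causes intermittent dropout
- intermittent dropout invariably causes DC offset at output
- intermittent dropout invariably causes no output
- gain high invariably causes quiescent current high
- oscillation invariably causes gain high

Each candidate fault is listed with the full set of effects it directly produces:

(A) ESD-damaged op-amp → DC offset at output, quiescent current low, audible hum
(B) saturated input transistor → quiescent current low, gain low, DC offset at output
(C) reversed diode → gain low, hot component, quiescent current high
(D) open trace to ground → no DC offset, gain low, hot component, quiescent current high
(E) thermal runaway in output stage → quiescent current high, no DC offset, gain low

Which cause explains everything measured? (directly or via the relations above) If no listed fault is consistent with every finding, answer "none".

none

For each candidate, compare predicted effects to what was observed:
(A) ESD-damaged op-amp — fails on oscillation, gain high, no output, hot component, quiescent current high (predicts quiescent current low, not quiescent current high)
(B) saturated input transistor — oscillation -; gain high -; no output -; hot component -; DC offset at output +; quiescent current high -
(C) reversed diode — fails on oscillation, gain high, no output, DC offset at output (predicts gain low, not gain high)
(D) open trace to ground — oscillation -; gain high -; no output -; hot component +; DC offset at output -; quiescent current high +
(E) thermal runaway in output stage — oscillation -; gain high -; no output -; hot component -; DC offset at output -; quiescent current high +
No candidate is consistent with all observations.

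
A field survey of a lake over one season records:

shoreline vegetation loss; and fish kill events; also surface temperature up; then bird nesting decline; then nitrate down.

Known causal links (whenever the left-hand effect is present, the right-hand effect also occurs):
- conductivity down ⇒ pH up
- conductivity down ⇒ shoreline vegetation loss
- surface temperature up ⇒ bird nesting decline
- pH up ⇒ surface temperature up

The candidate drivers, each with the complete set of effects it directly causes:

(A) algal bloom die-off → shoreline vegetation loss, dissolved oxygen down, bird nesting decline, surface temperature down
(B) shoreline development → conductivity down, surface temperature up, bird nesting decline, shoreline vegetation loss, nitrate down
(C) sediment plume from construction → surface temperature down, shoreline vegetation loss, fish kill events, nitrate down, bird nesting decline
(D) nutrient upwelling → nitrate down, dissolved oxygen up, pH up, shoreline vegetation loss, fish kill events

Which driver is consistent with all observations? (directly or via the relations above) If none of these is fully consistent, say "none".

Per-candidate check:
(A) algal bloom die-off — fails on fish kill events, surface temperature up, nitrate down (predicts surface temperature down, not surface temperature up)
(B) shoreline development — shoreline vegetation loss match; fish kill events miss; surface temperature up match; bird nesting decline match; nitrate down match
(C) sediment plume from construction — fails on surface temperature up (predicts surface temperature down, not surface temperature up)
(D) nutrient upwelling — shoreline vegetation loss match; fish kill events match; surface temperature up match (by pH up → surface temperature up); bird nesting decline match (by pH up → surface temperature up → bird nesting decline); nitrate down match
Only (D) is consistent with every observation.

D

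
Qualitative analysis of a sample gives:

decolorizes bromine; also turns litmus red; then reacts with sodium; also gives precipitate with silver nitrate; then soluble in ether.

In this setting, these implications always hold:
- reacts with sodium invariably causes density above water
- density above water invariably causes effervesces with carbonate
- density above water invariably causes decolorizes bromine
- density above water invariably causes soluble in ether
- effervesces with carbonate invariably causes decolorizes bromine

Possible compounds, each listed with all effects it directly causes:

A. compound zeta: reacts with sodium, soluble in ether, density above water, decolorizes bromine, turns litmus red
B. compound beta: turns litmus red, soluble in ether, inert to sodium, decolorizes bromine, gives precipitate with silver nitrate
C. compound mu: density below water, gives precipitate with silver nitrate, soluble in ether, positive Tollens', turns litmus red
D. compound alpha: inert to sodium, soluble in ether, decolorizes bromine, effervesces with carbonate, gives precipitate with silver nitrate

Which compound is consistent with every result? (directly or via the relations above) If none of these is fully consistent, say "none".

none

For each candidate, compare predicted effects to what was observed:
(A) compound zeta — does not account for gives precipitate with silver nitrate
(B) compound beta — decolorizes bromine +; turns litmus red +; reacts with sodium -; gives precipitate with silver nitrate +; soluble in ether +
(C) compound mu — does not account for decolorizes bromine, reacts with sodium
(D) compound alpha — decolorizes bromine +; turns litmus red -; reacts with sodium -; gives precipitate with silver nitrate +; soluble in ether +
None of the listed candidates fits everything.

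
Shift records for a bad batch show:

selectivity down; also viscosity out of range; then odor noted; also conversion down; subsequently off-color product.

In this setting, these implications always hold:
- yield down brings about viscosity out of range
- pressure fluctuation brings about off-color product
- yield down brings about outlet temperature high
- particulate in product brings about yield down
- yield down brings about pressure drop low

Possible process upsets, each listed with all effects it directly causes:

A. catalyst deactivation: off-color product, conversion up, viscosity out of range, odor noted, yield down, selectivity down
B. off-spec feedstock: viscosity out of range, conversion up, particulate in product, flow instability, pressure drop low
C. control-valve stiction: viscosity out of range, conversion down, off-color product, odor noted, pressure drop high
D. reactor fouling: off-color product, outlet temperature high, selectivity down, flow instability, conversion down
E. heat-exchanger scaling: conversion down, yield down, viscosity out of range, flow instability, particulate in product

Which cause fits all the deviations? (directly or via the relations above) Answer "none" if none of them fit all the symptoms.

none

Testing each hypothesis:
(A) catalyst deactivation — selectivity down match; viscosity out of range match; odor noted match; conversion down miss; off-color product match
(B) off-spec feedstock — selectivity down miss; viscosity out of range match; odor noted miss; conversion down miss; off-color product miss
(C) control-valve stiction — does not account for selectivity down
(D) reactor fouling — selectivity down match; viscosity out of range miss; odor noted miss; conversion down match; off-color product match
(E) heat-exchanger scaling — does not account for selectivity down, odor noted, off-color product
No candidate is consistent with all observations.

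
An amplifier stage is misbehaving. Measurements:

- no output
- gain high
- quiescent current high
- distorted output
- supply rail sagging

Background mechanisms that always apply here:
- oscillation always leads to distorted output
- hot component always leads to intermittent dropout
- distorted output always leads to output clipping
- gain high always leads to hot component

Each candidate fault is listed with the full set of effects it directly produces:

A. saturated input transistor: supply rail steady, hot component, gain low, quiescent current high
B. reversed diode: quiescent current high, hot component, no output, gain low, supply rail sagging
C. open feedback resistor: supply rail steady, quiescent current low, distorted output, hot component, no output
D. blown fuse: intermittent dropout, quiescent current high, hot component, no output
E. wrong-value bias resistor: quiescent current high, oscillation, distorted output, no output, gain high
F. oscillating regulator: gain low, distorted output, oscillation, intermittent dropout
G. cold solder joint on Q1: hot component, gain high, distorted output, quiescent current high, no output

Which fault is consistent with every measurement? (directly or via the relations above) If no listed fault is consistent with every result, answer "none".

none

For each candidate, compare predicted effects to what was observed:
(A) saturated input transistor — fails on no output, gain high, distorted output, supply rail sagging (predicts gain low, not gain high; predicts supply rail steady, not supply rail sagging)
(B) reversed diode — fails on gain high, distorted output (predicts gain low, not gain high)
(C) open feedback resistor — fails on gain high, quiescent current high, supply rail sagging (predicts quiescent current low, not quiescent current high; predicts supply rail steady, not supply rail sagging)
(D) blown fuse — does not account for gain high, distorted output, supply rail sagging
(E) wrong-value bias resistor — does not account for supply rail sagging
(F) oscillating regulator — no output ✗; gain high ✗; quiescent current high ✗; distorted output ✓; supply rail sagging ✗
(G) cold solder joint on Q1 — no output ✓; gain high ✓; quiescent current high ✓; distorted output ✓; supply rail sagging ✗
No candidate is consistent with all observations.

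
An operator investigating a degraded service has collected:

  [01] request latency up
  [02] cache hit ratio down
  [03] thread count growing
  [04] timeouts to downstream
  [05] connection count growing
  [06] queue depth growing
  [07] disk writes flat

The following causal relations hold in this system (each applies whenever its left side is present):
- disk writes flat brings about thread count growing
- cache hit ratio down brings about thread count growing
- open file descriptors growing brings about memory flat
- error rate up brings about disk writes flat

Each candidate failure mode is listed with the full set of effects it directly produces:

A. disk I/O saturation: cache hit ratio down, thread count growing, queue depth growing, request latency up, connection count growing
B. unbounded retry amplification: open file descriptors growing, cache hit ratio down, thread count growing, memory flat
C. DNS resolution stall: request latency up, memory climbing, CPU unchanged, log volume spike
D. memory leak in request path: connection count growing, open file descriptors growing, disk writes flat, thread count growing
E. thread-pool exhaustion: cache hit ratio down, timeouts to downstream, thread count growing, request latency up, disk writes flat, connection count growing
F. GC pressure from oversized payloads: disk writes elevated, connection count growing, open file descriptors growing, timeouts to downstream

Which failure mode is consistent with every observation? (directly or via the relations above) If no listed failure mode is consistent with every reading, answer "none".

Checking each candidate against the observations:
(A) disk I/O saturation — does not account for timeouts to downstream, disk writes flat
(B) unbounded retry amplification — does not account for request latency up, timeouts to downstream, connection count growing, queue depth growing, disk writes flat
(C) DNS resolution stall — does not account for cache hit ratio down, thread count growing, timeouts to downstream, connection count growing, queue depth growing, disk writes flat
(D) memory leak in request path — does not account for request latency up, cache hit ratio down, timeouts to downstream, queue depth growing
(E) thread-pool exhaustion — request latency up +; cache hit ratio down +; thread count growing +; timeouts to downstream +; connection count growing +; queue depth growing -; disk writes flat +
(F) GC pressure from oversized payloads — fails on request latency up, cache hit ratio down, thread count growing, queue depth growing, disk writes flat (predicts disk writes elevated, not disk writes flat)
Every candidate fails on at least one observation.

none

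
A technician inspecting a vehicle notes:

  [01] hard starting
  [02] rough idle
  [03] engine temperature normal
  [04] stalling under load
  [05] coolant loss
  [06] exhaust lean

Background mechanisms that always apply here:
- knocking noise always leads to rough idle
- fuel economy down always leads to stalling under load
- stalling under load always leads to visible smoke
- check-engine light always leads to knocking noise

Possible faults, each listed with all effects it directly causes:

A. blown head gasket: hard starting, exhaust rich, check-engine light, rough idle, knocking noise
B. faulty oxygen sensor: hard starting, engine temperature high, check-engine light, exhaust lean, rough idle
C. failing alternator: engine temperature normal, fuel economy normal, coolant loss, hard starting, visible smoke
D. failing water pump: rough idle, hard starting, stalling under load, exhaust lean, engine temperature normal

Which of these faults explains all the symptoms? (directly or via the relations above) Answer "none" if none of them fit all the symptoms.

none

Checking each candidate against the observations:
(A) blown head gasket — hard starting +; rough idle +; engine temperature normal -; stalling under load -; coolant loss -; exhaust lean -
(B) faulty oxygen sensor — hard starting +; rough idle +; engine temperature normal -; stalling under load -; coolant loss -; exhaust lean +
(C) failing alternator — hard starting +; rough idle -; engine temperature normal +; stalling under load -; coolant loss +; exhaust lean -
(D) failing water pump — hard starting +; rough idle +; engine temperature normal +; stalling under load +; coolant loss -; exhaust lean +
None of the listed candidates fits everything.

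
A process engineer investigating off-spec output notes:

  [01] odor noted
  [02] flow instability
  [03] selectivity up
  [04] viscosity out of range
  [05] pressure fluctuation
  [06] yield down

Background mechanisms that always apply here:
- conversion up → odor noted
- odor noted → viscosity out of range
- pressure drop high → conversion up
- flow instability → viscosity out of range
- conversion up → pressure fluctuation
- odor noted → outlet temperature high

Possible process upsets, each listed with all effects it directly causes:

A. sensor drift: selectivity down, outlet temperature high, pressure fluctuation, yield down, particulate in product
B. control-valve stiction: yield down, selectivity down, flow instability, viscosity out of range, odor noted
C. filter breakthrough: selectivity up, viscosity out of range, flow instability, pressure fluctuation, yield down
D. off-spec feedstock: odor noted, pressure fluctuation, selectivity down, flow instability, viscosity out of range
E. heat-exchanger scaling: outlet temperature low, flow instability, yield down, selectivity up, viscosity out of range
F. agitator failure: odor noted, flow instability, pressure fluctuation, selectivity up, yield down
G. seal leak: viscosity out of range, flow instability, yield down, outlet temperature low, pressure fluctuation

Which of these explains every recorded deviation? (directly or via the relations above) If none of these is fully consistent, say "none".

F

Testing each hypothesis:
(A) sensor drift — fails on odor noted, flow instability, selectivity up, viscosity out of range (predicts selectivity down, not selectivity up)
(B) control-valve stiction — odor noted ✓; flow instability ✓; selectivity up ✗; viscosity out of range ✓; pressure fluctuation ✗; yield down ✓
(C) filter breakthrough — odor noted ✗; flow instability ✓; selectivity up ✓; viscosity out of range ✓; pressure fluctuation ✓; yield down ✓
(D) off-spec feedstock — fails on selectivity up, yield down (predicts selectivity down, not selectivity up)
(E) heat-exchanger scaling — odor noted ✗; flow instability ✓; selectivity up ✓; viscosity out of range ✓; pressure fluctuation ✗; yield down ✓
(F) agitator failure — odor noted ✓; flow instability ✓; selectivity up ✓; viscosity out of range ✓ (by odor noted → viscosity out of range); pressure fluctuation ✓; yield down ✓
(G) seal leak — odor noted ✗; flow instability ✓; selectivity up ✗; viscosity out of range ✓; pressure fluctuation ✓; yield down ✓
Only (F) is consistent with every observation.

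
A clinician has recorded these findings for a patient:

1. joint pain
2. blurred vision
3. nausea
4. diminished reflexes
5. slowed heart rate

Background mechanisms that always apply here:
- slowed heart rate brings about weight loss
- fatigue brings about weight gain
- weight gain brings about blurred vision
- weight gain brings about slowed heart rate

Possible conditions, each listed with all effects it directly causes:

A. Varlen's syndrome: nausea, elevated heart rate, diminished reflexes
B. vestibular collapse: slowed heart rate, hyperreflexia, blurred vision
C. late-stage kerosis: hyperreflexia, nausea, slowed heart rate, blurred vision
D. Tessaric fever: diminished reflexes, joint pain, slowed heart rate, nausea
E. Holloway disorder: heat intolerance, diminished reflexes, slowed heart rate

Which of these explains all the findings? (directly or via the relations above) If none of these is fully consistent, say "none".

Checking each candidate against the observations:
(A) Varlen's syndrome — joint pain -; blurred vision -; nausea +; diminished reflexes +; slowed heart rate -
(B) vestibular collapse — fails on joint pain, nausea, diminished reflexes (predicts hyperreflexia, not diminished reflexes)
(C) late-stage kerosis — joint pain -; blurred vision +; nausea +; diminished reflexes -; slowed heart rate +
(D) Tessaric fever — joint pain +; blurred vision -; nausea +; diminished reflexes +; slowed heart rate +
(E) Holloway disorder — joint pain -; blurred vision -; nausea -; diminished reflexes +; slowed heart rate +
None of the listed candidates fits everything.

none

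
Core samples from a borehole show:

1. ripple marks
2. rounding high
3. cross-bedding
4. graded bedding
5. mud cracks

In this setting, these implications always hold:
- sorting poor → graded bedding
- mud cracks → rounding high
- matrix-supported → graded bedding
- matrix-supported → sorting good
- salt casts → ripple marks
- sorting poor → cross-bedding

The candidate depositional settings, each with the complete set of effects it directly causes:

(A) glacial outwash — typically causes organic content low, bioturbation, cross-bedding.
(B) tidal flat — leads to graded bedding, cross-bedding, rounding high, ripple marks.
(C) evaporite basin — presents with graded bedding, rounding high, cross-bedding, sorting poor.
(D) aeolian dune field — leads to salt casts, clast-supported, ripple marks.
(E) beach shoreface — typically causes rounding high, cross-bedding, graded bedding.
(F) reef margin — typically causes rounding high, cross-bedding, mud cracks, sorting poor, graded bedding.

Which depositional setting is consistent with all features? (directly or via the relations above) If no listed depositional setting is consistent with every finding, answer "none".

none

Per-candidate check:
(A) glacial outwash — does not account for ripple marks, rounding high, graded bedding, mud cracks
(B) tidal flat — does not account for mud cracks
(C) evaporite basin — ripple marks miss; rounding high match; cross-bedding match; graded bedding match; mud cracks miss
(D) aeolian dune field — ripple marks match; rounding high miss; cross-bedding miss; graded bedding miss; mud cracks miss
(E) beach shoreface — does not account for ripple marks, mud cracks
(F) reef margin — does not account for ripple marks
No candidate is consistent with all observations.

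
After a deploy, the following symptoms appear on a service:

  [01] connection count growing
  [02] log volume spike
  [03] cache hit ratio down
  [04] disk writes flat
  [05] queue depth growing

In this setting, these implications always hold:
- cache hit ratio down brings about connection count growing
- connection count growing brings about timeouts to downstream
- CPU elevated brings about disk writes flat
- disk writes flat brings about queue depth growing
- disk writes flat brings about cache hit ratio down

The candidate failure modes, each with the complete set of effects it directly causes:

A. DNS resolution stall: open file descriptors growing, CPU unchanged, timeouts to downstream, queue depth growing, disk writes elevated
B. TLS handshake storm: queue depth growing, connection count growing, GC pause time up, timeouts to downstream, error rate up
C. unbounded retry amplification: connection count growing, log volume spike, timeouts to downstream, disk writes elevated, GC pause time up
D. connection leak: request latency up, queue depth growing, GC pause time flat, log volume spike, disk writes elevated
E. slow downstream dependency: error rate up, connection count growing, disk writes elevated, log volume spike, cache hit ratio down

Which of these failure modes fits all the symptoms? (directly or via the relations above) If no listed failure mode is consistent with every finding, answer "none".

none

Testing each hypothesis:
(A) DNS resolution stall — connection count growing NO; log volume spike NO; cache hit ratio down NO; disk writes flat NO; queue depth growing yes
(B) TLS handshake storm — does not account for log volume spike, cache hit ratio down, disk writes flat
(C) unbounded retry amplification — connection count growing yes; log volume spike yes; cache hit ratio down NO; disk writes flat NO; queue depth growing NO
(D) connection leak — connection count growing NO; log volume spike yes; cache hit ratio down NO; disk writes flat NO; queue depth growing yes
(E) slow downstream dependency — connection count growing yes; log volume spike yes; cache hit ratio down yes; disk writes flat NO; queue depth growing NO
None of the listed candidates fits everything.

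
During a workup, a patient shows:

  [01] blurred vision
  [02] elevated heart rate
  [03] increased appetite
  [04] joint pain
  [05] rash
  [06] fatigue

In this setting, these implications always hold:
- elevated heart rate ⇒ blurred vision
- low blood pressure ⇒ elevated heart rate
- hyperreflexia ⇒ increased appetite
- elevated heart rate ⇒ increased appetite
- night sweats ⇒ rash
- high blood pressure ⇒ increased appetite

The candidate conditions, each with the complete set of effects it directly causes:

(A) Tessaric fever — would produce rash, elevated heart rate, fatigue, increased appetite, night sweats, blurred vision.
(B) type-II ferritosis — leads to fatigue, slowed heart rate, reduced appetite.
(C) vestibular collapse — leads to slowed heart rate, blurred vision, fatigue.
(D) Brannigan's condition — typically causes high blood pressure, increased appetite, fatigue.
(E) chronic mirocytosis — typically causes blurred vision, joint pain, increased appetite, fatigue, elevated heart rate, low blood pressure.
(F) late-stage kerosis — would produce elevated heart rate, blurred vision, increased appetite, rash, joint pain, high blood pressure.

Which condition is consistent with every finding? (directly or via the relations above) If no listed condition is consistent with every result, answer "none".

none

Checking each candidate against the observations:
(A) Tessaric fever — does not account for joint pain
(B) type-II ferritosis — fails on blurred vision, elevated heart rate, increased appetite, joint pain, rash (predicts slowed heart rate, not elevated heart rate; predicts reduced appetite, not increased appetite)
(C) vestibular collapse — fails on elevated heart rate, increased appetite, joint pain, rash (predicts slowed heart rate, not elevated heart rate)
(D) Brannigan's condition — blurred vision -; elevated heart rate -; increased appetite +; joint pain -; rash -; fatigue +
(E) chronic mirocytosis — does not account for rash
(F) late-stage kerosis — blurred vision +; elevated heart rate +; increased appetite +; joint pain +; rash +; fatigue -
None of the listed candidates fits everything.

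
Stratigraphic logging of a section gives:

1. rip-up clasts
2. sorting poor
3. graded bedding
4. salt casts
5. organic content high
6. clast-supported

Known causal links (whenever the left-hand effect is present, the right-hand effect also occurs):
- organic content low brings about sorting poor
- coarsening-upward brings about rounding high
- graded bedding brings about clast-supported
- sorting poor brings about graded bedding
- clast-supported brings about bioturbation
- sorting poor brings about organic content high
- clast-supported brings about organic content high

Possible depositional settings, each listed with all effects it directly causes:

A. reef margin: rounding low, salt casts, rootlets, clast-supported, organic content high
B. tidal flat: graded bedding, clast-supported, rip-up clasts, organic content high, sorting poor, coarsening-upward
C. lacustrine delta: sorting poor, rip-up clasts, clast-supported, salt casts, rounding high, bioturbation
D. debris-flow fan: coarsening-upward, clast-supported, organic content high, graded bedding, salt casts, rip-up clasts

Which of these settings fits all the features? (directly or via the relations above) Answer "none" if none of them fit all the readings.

C

Per-candidate check:
(A) reef margin — rip-up clasts ✗; sorting poor ✗; graded bedding ✗; salt casts ✓; organic content high ✓; clast-supported ✓
(B) tidal flat — does not account for salt casts
(C) lacustrine delta — accounts for every observation (graded bedding via sorting poor → graded bedding)
(D) debris-flow fan — rip-up clasts ✓; sorting poor ✗; graded bedding ✓; salt casts ✓; organic content high ✓; clast-supported ✓
(C) alone accounts for all the evidence.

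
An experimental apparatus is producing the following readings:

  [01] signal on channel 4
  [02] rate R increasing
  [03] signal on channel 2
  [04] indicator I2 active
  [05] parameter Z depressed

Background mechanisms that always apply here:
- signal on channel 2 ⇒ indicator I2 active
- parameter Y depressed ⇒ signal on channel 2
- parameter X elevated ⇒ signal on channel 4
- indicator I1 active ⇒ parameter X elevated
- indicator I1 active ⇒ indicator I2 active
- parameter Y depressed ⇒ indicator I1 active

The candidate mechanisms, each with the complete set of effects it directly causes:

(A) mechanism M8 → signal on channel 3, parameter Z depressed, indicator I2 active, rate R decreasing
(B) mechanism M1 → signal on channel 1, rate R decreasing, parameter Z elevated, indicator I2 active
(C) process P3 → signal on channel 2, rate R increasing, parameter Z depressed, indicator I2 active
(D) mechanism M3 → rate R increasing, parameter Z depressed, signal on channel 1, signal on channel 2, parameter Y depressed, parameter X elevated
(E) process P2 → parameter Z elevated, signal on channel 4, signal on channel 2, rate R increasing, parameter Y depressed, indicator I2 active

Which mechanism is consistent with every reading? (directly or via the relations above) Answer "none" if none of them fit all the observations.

Checking each candidate against the observations:
(A) mechanism M8 — fails on signal on channel 4, rate R increasing, signal on channel 2 (predicts rate R decreasing, not rate R increasing)
(B) mechanism M1 — signal on channel 4 -; rate R increasing -; signal on channel 2 -; indicator I2 active +; parameter Z depressed -
(C) process P3 — signal on channel 4 -; rate R increasing +; signal on channel 2 +; indicator I2 active +; parameter Z depressed +
(D) mechanism M3 — accounts for every observation (signal on channel 4 through parameter X elevated → signal on channel 4)
(E) process P2 — fails on parameter Z depressed (predicts parameter Z elevated, not parameter Z depressed)
(D) is the only candidate with no mismatches.

D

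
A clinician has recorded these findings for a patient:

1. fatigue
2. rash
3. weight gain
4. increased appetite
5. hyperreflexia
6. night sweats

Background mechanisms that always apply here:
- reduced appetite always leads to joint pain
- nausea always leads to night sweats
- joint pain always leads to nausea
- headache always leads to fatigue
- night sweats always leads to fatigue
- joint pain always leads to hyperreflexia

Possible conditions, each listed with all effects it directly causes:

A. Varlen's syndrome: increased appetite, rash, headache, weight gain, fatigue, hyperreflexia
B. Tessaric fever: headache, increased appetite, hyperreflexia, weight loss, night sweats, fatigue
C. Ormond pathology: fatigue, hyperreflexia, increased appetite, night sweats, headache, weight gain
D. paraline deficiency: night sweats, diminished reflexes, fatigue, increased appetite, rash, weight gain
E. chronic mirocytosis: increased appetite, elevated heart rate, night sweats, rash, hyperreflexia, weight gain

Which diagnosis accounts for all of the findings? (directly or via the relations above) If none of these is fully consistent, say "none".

Per-candidate check:
(A) Varlen's syndrome — does not account for night sweats
(B) Tessaric fever — fails on rash, weight gain (predicts weight loss, not weight gain)
(C) Ormond pathology — does not account for rash
(D) paraline deficiency — fails on hyperreflexia (predicts diminished reflexes, not hyperreflexia)
(E) chronic mirocytosis — fatigue yes (via night sweats → fatigue); rash yes; weight gain yes; increased appetite yes; hyperreflexia yes; night sweats yes
Only (E) is consistent with every observation.

E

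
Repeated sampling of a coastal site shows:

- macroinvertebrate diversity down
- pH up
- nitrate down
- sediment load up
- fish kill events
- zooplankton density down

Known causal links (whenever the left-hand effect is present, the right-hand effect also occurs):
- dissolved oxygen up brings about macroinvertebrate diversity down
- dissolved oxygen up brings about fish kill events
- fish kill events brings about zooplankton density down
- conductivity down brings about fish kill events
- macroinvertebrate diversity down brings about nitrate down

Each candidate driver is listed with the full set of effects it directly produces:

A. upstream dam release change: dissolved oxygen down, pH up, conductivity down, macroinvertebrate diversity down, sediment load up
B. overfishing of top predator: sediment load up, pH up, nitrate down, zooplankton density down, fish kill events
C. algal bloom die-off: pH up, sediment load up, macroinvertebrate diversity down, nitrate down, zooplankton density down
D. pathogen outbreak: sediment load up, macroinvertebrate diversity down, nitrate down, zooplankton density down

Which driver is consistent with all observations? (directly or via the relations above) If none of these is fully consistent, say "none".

A

Per-candidate check:
(A) upstream dam release change — macroinvertebrate diversity down yes; pH up yes; nitrate down yes (via macroinvertebrate diversity down → nitrate down); sediment load up yes; fish kill events yes (via conductivity down → fish kill events); zooplankton density down yes (via conductivity down → fish kill events → zooplankton density down)
(B) overfishing of top predator — does not account for macroinvertebrate diversity down
(C) algal bloom die-off — does not account for fish kill events
(D) pathogen outbreak — macroinvertebrate diversity down yes; pH up NO; nitrate down yes; sediment load up yes; fish kill events NO; zooplankton density down yes
(A) alone accounts for all the evidence.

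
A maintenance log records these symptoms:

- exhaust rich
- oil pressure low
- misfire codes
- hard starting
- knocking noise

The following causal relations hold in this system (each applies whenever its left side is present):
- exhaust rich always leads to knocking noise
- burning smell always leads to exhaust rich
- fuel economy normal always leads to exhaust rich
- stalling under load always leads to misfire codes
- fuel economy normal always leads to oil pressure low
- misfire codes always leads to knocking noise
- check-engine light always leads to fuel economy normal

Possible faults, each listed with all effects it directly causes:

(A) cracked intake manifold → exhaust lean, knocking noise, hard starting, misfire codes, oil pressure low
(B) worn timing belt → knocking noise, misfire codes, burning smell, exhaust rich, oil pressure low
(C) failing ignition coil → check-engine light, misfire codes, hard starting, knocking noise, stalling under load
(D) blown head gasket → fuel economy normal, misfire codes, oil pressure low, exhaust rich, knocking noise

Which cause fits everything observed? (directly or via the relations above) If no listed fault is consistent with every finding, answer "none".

C

Testing each hypothesis:
(A) cracked intake manifold — exhaust rich miss; oil pressure low match; misfire codes match; hard starting match; knocking noise match
(B) worn timing belt — exhaust rich match; oil pressure low match; misfire codes match; hard starting miss; knocking noise match
(C) failing ignition coil — exhaust rich match (via check-engine light → fuel economy normal → exhaust rich); oil pressure low match (via check-engine light → fuel economy normal → oil pressure low); misfire codes match; hard starting match; knocking noise match
(D) blown head gasket — exhaust rich match; oil pressure low match; misfire codes match; hard starting miss; knocking noise match
Only (C) is consistent with every observation.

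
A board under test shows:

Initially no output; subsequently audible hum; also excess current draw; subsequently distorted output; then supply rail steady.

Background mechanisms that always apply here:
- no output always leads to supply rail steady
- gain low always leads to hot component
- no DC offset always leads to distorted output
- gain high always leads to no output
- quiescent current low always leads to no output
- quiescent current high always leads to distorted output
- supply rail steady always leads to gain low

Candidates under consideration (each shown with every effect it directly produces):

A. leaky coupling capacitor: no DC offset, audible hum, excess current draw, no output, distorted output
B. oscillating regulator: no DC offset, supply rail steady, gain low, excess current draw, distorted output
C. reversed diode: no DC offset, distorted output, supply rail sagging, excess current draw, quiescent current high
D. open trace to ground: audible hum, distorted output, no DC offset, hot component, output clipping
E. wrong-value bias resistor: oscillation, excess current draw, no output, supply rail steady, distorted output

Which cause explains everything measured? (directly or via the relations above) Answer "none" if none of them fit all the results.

Testing each hypothesis:
(A) leaky coupling capacitor — accounts for every observation (supply rail steady through no output → supply rail steady)
(B) oscillating regulator — no output ✗; audible hum ✗; excess current draw ✓; distorted output ✓; supply rail steady ✓
(C) reversed diode — no output ✗; audible hum ✗; excess current draw ✓; distorted output ✓; supply rail steady ✗
(D) open trace to ground — no output ✗; audible hum ✓; excess current draw ✗; distorted output ✓; supply rail steady ✗
(E) wrong-value bias resistor — no output ✓; audible hum ✗; excess current draw ✓; distorted output ✓; supply rail steady ✓
Only (A) is consistent with every observation.

A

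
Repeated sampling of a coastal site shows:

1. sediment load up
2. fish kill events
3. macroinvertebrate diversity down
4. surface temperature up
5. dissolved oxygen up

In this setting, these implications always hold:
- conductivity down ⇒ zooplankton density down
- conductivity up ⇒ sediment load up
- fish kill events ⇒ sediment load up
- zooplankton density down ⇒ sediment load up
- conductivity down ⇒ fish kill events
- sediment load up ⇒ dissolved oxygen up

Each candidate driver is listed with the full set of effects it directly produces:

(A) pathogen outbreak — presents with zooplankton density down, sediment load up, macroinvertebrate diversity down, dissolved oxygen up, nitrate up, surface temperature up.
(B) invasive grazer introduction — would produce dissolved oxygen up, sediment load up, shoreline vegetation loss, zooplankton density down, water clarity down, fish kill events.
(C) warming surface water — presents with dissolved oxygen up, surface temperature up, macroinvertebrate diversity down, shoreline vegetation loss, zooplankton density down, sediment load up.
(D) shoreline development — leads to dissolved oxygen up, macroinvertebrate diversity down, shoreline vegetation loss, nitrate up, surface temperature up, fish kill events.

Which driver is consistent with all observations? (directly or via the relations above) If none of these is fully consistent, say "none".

D

Testing each hypothesis:
(A) pathogen outbreak — sediment load up ✓; fish kill events ✗; macroinvertebrate diversity down ✓; surface temperature up ✓; dissolved oxygen up ✓
(B) invasive grazer introduction — sediment load up ✓; fish kill events ✓; macroinvertebrate diversity down ✗; surface temperature up ✗; dissolved oxygen up ✓
(C) warming surface water — sediment load up ✓; fish kill events ✗; macroinvertebrate diversity down ✓; surface temperature up ✓; dissolved oxygen up ✓
(D) shoreline development — accounts for every observation (sediment load up via fish kill events → sediment load up)
(D) alone accounts for all the evidence.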